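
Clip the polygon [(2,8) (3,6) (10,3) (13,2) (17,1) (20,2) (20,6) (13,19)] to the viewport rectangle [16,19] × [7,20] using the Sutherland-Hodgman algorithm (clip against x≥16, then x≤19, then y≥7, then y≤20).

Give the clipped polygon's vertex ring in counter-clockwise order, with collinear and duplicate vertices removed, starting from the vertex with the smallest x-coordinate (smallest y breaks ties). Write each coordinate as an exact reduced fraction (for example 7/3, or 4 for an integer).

1. After x ≥ 16: [(16,5/4) (17,1) (20,2) (20,6) (16,94/7)]
2. After x ≤ 19: [(16,5/4) (17,1) (19,5/3) (19,55/7) (16,94/7)]
3. After y ≥ 7: [(16,7) (19,7) (19,55/7) (16,94/7)]
4. After y ≤ 20: [(16,7) (19,7) (19,55/7) (16,94/7)]
5. Canonical ring: [(16,7) (19,7) (19,55/7) (16,94/7)]

Clipped polygon: [(16,7) (19,7) (19,55/7) (16,94/7)]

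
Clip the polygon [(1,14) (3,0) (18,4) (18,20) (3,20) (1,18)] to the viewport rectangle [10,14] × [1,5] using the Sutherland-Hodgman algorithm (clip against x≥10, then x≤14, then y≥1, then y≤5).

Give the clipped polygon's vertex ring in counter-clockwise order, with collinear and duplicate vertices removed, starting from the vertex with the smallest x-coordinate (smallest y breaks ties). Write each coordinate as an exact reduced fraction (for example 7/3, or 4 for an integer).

1. After x ≥ 10: [(10,28/15) (18,4) (18,20) (10,20)]
2. After x ≤ 14: [(10,28/15) (14,44/15) (14,20) (10,20)]
3. After y ≥ 1: [(10,28/15) (14,44/15) (14,20) (10,20)]
4. After y ≤ 5: [(10,5) (10,28/15) (14,44/15) (14,5)]
5. Canonical ring: [(10,28/15) (14,44/15) (14,5) (10,5)]

Clipped polygon: [(10,28/15) (14,44/15) (14,5) (10,5)]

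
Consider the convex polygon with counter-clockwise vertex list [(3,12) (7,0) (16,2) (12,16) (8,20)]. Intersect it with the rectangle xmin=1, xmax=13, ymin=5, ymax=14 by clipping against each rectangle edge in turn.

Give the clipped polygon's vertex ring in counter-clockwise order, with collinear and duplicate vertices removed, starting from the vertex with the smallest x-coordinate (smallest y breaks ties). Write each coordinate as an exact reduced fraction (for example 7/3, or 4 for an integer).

1. After x ≥ 1: [(3,12) (7,0) (16,2) (12,16) (8,20)]
2. After x ≤ 13: [(3,12) (7,0) (13,4/3) (13,25/2) (12,16) (8,20)]
3. After y ≥ 5: [(3,12) (16/3,5) (13,5) (13,25/2) (12,16) (8,20)]
4. After y ≤ 14: [(17/4,14) (3,12) (16/3,5) (13,5) (13,25/2) (88/7,14)]
5. Canonical ring: [(3,12) (16/3,5) (13,5) (13,25/2) (88/7,14) (17/4,14)]

Clipped polygon: [(3,12) (16/3,5) (13,5) (13,25/2) (88/7,14) (17/4,14)]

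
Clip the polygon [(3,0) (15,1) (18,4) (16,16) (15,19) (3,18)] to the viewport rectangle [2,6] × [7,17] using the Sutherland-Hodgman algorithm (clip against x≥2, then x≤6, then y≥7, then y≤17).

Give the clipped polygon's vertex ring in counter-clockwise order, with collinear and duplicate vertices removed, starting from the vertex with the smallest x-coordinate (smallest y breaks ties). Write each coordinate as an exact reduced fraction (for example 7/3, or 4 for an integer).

Clipped polygon: [(3,7) (6,7) (6,17) (3,17)]

1. After x ≥ 2: [(3,0) (15,1) (18,4) (16,16) (15,19) (3,18)]
2. After x ≤ 6: [(3,0) (6,1/4) (6,73/4) (3,18)]
3. After y ≥ 7: [(3,7) (6,7) (6,73/4) (3,18)]
4. After y ≤ 17: [(3,17) (3,7) (6,7) (6,17)]
5. Canonical ring: [(3,7) (6,7) (6,17) (3,17)]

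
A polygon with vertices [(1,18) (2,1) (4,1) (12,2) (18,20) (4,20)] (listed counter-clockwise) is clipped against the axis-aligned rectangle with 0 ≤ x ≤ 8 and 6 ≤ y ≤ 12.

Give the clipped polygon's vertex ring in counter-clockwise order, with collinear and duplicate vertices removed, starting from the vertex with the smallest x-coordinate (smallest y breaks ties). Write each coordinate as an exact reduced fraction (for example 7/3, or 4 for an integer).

Clipped polygon: [(23/17,12) (29/17,6) (8,6) (8,12)]

1. After x ≥ 0: [(1,18) (2,1) (4,1) (12,2) (18,20) (4,20)]
2. After x ≤ 8: [(1,18) (2,1) (4,1) (8,3/2) (8,20) (4,20)]
3. After y ≥ 6: [(1,18) (29/17,6) (8,6) (8,20) (4,20)]
4. After y ≤ 12: [(23/17,12) (29/17,6) (8,6) (8,12)]
5. Canonical ring: [(23/17,12) (29/17,6) (8,6) (8,12)]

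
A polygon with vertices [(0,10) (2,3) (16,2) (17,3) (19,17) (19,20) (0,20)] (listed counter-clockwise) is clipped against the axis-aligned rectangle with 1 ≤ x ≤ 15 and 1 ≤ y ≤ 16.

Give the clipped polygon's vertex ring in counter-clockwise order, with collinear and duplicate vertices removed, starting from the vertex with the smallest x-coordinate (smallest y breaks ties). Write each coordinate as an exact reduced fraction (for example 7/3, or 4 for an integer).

Clipped polygon: [(1,13/2) (2,3) (15,29/14) (15,16) (1,16)]

1. After x ≥ 1: [(1,13/2) (2,3) (16,2) (17,3) (19,17) (19,20) (1,20)]
2. After x ≤ 15: [(1,13/2) (2,3) (15,29/14) (15,20) (1,20)]
3. After y ≥ 1: [(1,13/2) (2,3) (15,29/14) (15,20) (1,20)]
4. After y ≤ 16: [(1,16) (1,13/2) (2,3) (15,29/14) (15,16)]
5. Canonical ring: [(1,13/2) (2,3) (15,29/14) (15,16) (1,16)]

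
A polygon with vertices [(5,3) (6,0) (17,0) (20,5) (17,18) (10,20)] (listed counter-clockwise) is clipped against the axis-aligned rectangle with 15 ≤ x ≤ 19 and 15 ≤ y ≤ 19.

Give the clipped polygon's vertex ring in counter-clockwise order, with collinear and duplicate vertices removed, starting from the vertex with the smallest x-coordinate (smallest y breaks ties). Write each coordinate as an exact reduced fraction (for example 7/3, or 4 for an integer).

1. After x ≥ 15: [(15,0) (17,0) (20,5) (17,18) (15,130/7)]
2. After x ≤ 19: [(15,0) (17,0) (19,10/3) (19,28/3) (17,18) (15,130/7)]
3. After y ≥ 15: [(15,15) (230/13,15) (17,18) (15,130/7)]
4. After y ≤ 19: [(15,15) (230/13,15) (17,18) (15,130/7)]
5. Canonical ring: [(15,15) (230/13,15) (17,18) (15,130/7)]

Clipped polygon: [(15,15) (230/13,15) (17,18) (15,130/7)]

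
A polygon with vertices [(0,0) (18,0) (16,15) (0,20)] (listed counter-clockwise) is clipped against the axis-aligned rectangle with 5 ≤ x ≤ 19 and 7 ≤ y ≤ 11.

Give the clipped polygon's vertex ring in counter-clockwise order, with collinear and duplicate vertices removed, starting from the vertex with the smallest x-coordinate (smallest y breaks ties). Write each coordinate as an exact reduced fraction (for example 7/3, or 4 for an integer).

1. After x ≥ 5: [(5,0) (18,0) (16,15) (5,295/16)]
2. After x ≤ 19: [(5,0) (18,0) (16,15) (5,295/16)]
3. After y ≥ 7: [(5,7) (256/15,7) (16,15) (5,295/16)]
4. After y ≤ 11: [(5,11) (5,7) (256/15,7) (248/15,11)]
5. Canonical ring: [(5,7) (256/15,7) (248/15,11) (5,11)]

Clipped polygon: [(5,7) (256/15,7) (248/15,11) (5,11)]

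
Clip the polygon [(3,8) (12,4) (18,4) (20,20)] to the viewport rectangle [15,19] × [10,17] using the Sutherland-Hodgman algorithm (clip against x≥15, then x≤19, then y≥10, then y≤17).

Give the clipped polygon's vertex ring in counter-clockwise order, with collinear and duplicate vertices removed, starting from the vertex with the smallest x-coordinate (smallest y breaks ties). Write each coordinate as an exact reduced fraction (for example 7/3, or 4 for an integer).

Clipped polygon: [(15,10) (75/4,10) (19,12) (19,17) (63/4,17) (15,280/17)]

1. After x ≥ 15: [(15,280/17) (15,4) (18,4) (20,20)]
2. After x ≤ 19: [(19,328/17) (15,280/17) (15,4) (18,4) (19,12)]
3. After y ≥ 10: [(19,328/17) (15,280/17) (15,10) (75/4,10) (19,12)]
4. After y ≤ 17: [(19,17) (63/4,17) (15,280/17) (15,10) (75/4,10) (19,12)]
5. Canonical ring: [(15,10) (75/4,10) (19,12) (19,17) (63/4,17) (15,280/17)]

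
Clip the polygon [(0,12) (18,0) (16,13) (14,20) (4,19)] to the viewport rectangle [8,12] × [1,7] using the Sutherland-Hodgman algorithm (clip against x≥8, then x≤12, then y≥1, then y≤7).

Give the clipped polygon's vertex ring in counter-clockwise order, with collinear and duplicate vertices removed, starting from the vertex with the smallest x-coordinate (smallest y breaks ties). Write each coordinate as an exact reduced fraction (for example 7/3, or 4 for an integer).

Clipped polygon: [(8,20/3) (12,4) (12,7) (8,7)]

1. After x ≥ 8: [(8,20/3) (18,0) (16,13) (14,20) (8,97/5)]
2. After x ≤ 12: [(8,20/3) (12,4) (12,99/5) (8,97/5)]
3. After y ≥ 1: [(8,20/3) (12,4) (12,99/5) (8,97/5)]
4. After y ≤ 7: [(8,7) (8,20/3) (12,4) (12,7)]
5. Canonical ring: [(8,20/3) (12,4) (12,7) (8,7)]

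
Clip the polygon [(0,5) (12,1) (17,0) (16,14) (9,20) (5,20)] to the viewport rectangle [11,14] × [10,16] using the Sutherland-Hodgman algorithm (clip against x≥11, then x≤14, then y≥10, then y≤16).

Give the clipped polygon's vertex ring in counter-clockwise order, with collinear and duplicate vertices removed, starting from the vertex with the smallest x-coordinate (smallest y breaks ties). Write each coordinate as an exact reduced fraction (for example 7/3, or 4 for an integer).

Clipped polygon: [(11,10) (14,10) (14,110/7) (41/3,16) (11,16)]

1. After x ≥ 11: [(11,4/3) (12,1) (17,0) (16,14) (11,128/7)]
2. After x ≤ 14: [(11,4/3) (12,1) (14,3/5) (14,110/7) (11,128/7)]
3. After y ≥ 10: [(11,10) (14,10) (14,110/7) (11,128/7)]
4. After y ≤ 16: [(11,16) (11,10) (14,10) (14,110/7) (41/3,16)]
5. Canonical ring: [(11,10) (14,10) (14,110/7) (41/3,16) (11,16)]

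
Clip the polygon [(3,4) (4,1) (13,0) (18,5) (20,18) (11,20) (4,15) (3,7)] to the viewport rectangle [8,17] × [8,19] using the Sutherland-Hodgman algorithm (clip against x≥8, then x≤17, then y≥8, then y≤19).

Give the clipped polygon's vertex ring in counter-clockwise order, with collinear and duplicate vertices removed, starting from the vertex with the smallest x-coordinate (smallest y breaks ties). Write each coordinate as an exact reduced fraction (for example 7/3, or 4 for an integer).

Clipped polygon: [(8,8) (17,8) (17,56/3) (31/2,19) (48/5,19) (8,125/7)]

1. After x ≥ 8: [(8,5/9) (13,0) (18,5) (20,18) (11,20) (8,125/7)]
2. After x ≤ 17: [(8,5/9) (13,0) (17,4) (17,56/3) (11,20) (8,125/7)]
3. After y ≥ 8: [(8,8) (17,8) (17,56/3) (11,20) (8,125/7)]
4. After y ≤ 19: [(8,8) (17,8) (17,56/3) (31/2,19) (48/5,19) (8,125/7)]
5. Canonical ring: [(8,8) (17,8) (17,56/3) (31/2,19) (48/5,19) (8,125/7)]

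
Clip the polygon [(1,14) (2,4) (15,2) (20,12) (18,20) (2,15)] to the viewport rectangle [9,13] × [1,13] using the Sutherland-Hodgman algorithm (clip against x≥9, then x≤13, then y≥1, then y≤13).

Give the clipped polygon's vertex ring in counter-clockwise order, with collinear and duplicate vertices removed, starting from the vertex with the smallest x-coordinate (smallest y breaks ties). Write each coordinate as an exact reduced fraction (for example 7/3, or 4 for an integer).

Clipped polygon: [(9,38/13) (13,30/13) (13,13) (9,13)]

1. After x ≥ 9: [(9,38/13) (15,2) (20,12) (18,20) (9,275/16)]
2. After x ≤ 13: [(9,38/13) (13,30/13) (13,295/16) (9,275/16)]
3. After y ≥ 1: [(9,38/13) (13,30/13) (13,295/16) (9,275/16)]
4. After y ≤ 13: [(9,13) (9,38/13) (13,30/13) (13,13)]
5. Canonical ring: [(9,38/13) (13,30/13) (13,13) (9,13)]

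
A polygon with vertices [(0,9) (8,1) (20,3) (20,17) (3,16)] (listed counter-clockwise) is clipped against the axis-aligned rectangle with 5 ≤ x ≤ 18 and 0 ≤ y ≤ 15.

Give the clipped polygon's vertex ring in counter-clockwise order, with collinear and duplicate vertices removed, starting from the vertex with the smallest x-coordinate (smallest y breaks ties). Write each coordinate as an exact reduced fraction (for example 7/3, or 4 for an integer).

1. After x ≥ 5: [(5,4) (8,1) (20,3) (20,17) (5,274/17)]
2. After x ≤ 18: [(5,4) (8,1) (18,8/3) (18,287/17) (5,274/17)]
3. After y ≥ 0: [(5,4) (8,1) (18,8/3) (18,287/17) (5,274/17)]
4. After y ≤ 15: [(5,15) (5,4) (8,1) (18,8/3) (18,15)]
5. Canonical ring: [(5,4) (8,1) (18,8/3) (18,15) (5,15)]

Clipped polygon: [(5,4) (8,1) (18,8/3) (18,15) (5,15)]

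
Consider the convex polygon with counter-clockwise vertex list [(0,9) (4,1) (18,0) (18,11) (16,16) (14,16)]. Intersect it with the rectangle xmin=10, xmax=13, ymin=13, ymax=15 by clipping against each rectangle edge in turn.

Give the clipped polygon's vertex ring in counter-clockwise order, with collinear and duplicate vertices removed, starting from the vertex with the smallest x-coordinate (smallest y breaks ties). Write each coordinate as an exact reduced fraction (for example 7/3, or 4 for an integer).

1. After x ≥ 10: [(10,14) (10,4/7) (18,0) (18,11) (16,16) (14,16)]
2. After x ≤ 13: [(13,31/2) (10,14) (10,4/7) (13,5/14)]
3. After y ≥ 13: [(13,13) (13,31/2) (10,14) (10,13)]
4. After y ≤ 15: [(13,13) (13,15) (12,15) (10,14) (10,13)]
5. Canonical ring: [(10,13) (13,13) (13,15) (12,15) (10,14)]

Clipped polygon: [(10,13) (13,13) (13,15) (12,15) (10,14)]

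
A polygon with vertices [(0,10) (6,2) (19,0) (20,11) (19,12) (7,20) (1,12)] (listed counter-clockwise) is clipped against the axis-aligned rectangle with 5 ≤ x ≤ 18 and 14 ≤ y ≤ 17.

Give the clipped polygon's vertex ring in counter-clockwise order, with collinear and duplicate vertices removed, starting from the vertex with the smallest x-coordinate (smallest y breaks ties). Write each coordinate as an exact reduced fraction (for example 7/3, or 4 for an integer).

Clipped polygon: [(5,14) (16,14) (23/2,17) (5,17)]

1. After x ≥ 5: [(5,10/3) (6,2) (19,0) (20,11) (19,12) (7,20) (5,52/3)]
2. After x ≤ 18: [(5,10/3) (6,2) (18,2/13) (18,38/3) (7,20) (5,52/3)]
3. After y ≥ 14: [(5,14) (16,14) (7,20) (5,52/3)]
4. After y ≤ 17: [(5,17) (5,14) (16,14) (23/2,17)]
5. Canonical ring: [(5,14) (16,14) (23/2,17) (5,17)]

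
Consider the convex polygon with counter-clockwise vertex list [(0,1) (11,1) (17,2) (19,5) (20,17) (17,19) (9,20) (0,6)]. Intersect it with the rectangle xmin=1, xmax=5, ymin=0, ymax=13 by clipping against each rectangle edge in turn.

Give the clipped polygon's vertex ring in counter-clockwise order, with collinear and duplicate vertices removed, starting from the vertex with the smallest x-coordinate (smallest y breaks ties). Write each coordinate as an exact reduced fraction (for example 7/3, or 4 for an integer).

1. After x ≥ 1: [(1,1) (11,1) (17,2) (19,5) (20,17) (17,19) (9,20) (1,68/9)]
2. After x ≤ 5: [(1,1) (5,1) (5,124/9) (1,68/9)]
3. After y ≥ 0: [(1,1) (5,1) (5,124/9) (1,68/9)]
4. After y ≤ 13: [(1,1) (5,1) (5,13) (9/2,13) (1,68/9)]
5. Canonical ring: [(1,1) (5,1) (5,13) (9/2,13) (1,68/9)]

Clipped polygon: [(1,1) (5,1) (5,13) (9/2,13) (1,68/9)]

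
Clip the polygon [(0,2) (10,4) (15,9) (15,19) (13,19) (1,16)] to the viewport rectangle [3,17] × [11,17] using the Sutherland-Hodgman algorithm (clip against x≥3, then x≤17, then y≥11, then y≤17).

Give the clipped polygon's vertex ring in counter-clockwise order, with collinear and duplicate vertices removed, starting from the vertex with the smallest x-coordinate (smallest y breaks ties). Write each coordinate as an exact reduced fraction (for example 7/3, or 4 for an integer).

Clipped polygon: [(3,11) (15,11) (15,17) (5,17) (3,33/2)]

1. After x ≥ 3: [(3,13/5) (10,4) (15,9) (15,19) (13,19) (3,33/2)]
2. After x ≤ 17: [(3,13/5) (10,4) (15,9) (15,19) (13,19) (3,33/2)]
3. After y ≥ 11: [(3,11) (15,11) (15,19) (13,19) (3,33/2)]
4. After y ≤ 17: [(3,11) (15,11) (15,17) (5,17) (3,33/2)]
5. Canonical ring: [(3,11) (15,11) (15,17) (5,17) (3,33/2)]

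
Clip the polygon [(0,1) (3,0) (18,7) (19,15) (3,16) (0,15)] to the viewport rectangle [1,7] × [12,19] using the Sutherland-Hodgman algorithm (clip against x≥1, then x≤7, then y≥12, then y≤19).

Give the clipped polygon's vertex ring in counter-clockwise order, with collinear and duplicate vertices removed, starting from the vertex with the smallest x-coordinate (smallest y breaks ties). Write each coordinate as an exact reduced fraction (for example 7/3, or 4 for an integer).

1. After x ≥ 1: [(1,2/3) (3,0) (18,7) (19,15) (3,16) (1,46/3)]
2. After x ≤ 7: [(1,2/3) (3,0) (7,28/15) (7,63/4) (3,16) (1,46/3)]
3. After y ≥ 12: [(1,12) (7,12) (7,63/4) (3,16) (1,46/3)]
4. After y ≤ 19: [(1,12) (7,12) (7,63/4) (3,16) (1,46/3)]
5. Canonical ring: [(1,12) (7,12) (7,63/4) (3,16) (1,46/3)]

Clipped polygon: [(1,12) (7,12) (7,63/4) (3,16) (1,46/3)]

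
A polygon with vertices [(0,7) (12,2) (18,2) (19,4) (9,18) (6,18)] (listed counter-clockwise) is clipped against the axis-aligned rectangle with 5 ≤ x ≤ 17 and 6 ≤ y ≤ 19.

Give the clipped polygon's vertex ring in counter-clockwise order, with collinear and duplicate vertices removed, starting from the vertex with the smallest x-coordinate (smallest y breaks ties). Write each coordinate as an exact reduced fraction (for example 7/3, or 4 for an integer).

1. After x ≥ 5: [(5,97/6) (5,59/12) (12,2) (18,2) (19,4) (9,18) (6,18)]
2. After x ≤ 17: [(5,97/6) (5,59/12) (12,2) (17,2) (17,34/5) (9,18) (6,18)]
3. After y ≥ 6: [(5,97/6) (5,6) (17,6) (17,34/5) (9,18) (6,18)]
4. After y ≤ 19: [(5,97/6) (5,6) (17,6) (17,34/5) (9,18) (6,18)]
5. Canonical ring: [(5,6) (17,6) (17,34/5) (9,18) (6,18) (5,97/6)]

Clipped polygon: [(5,6) (17,6) (17,34/5) (9,18) (6,18) (5,97/6)]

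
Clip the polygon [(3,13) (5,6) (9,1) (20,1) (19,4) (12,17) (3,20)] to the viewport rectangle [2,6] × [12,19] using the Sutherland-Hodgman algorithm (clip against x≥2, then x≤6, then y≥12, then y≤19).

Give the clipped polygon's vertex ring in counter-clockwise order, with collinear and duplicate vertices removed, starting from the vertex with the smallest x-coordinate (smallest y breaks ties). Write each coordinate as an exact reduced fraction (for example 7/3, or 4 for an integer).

Clipped polygon: [(3,13) (23/7,12) (6,12) (6,19) (3,19)]

1. After x ≥ 2: [(3,13) (5,6) (9,1) (20,1) (19,4) (12,17) (3,20)]
2. After x ≤ 6: [(3,13) (5,6) (6,19/4) (6,19) (3,20)]
3. After y ≥ 12: [(3,13) (23/7,12) (6,12) (6,19) (3,20)]
4. After y ≤ 19: [(3,19) (3,13) (23/7,12) (6,12) (6,19) (6,19)]
5. Canonical ring: [(3,13) (23/7,12) (6,12) (6,19) (3,19)]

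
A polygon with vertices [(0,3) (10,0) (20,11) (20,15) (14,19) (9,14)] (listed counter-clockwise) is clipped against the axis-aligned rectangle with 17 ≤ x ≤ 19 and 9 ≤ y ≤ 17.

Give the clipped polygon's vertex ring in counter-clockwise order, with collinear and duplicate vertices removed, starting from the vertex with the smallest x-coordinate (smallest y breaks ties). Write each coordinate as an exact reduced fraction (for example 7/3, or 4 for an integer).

1. After x ≥ 17: [(17,77/10) (20,11) (20,15) (17,17)]
2. After x ≤ 19: [(17,77/10) (19,99/10) (19,47/3) (17,17)]
3. After y ≥ 9: [(17,9) (200/11,9) (19,99/10) (19,47/3) (17,17)]
4. After y ≤ 17: [(17,9) (200/11,9) (19,99/10) (19,47/3) (17,17)]
5. Canonical ring: [(17,9) (200/11,9) (19,99/10) (19,47/3) (17,17)]

Clipped polygon: [(17,9) (200/11,9) (19,99/10) (19,47/3) (17,17)]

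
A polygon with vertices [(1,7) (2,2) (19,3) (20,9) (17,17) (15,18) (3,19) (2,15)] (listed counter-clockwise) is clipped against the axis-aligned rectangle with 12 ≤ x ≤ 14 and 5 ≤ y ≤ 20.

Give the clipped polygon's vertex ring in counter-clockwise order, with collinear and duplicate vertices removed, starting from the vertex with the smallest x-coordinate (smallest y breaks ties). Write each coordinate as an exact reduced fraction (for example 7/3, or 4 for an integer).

Clipped polygon: [(12,5) (14,5) (14,217/12) (12,73/4)]

1. After x ≥ 12: [(12,44/17) (19,3) (20,9) (17,17) (15,18) (12,73/4)]
2. After x ≤ 14: [(12,44/17) (14,46/17) (14,217/12) (12,73/4)]
3. After y ≥ 5: [(12,5) (14,5) (14,217/12) (12,73/4)]
4. After y ≤ 20: [(12,5) (14,5) (14,217/12) (12,73/4)]
5. Canonical ring: [(12,5) (14,5) (14,217/12) (12,73/4)]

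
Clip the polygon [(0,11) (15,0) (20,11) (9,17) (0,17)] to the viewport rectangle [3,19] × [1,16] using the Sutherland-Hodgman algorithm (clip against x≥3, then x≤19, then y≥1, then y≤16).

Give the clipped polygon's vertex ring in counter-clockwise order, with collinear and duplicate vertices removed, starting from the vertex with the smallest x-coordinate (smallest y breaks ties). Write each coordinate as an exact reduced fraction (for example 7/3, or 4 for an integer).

1. After x ≥ 3: [(3,44/5) (15,0) (20,11) (9,17) (3,17)]
2. After x ≤ 19: [(3,44/5) (15,0) (19,44/5) (19,127/11) (9,17) (3,17)]
3. After y ≥ 1: [(3,44/5) (150/11,1) (170/11,1) (19,44/5) (19,127/11) (9,17) (3,17)]
4. After y ≤ 16: [(3,16) (3,44/5) (150/11,1) (170/11,1) (19,44/5) (19,127/11) (65/6,16)]
5. Canonical ring: [(3,44/5) (150/11,1) (170/11,1) (19,44/5) (19,127/11) (65/6,16) (3,16)]

Clipped polygon: [(3,44/5) (150/11,1) (170/11,1) (19,44/5) (19,127/11) (65/6,16) (3,16)]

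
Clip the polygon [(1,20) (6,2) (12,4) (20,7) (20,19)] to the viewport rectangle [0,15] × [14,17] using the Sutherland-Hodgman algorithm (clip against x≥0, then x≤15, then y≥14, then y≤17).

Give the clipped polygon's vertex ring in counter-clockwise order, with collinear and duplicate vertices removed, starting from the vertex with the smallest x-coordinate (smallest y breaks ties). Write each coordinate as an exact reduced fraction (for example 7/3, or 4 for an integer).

1. After x ≥ 0: [(1,20) (6,2) (12,4) (20,7) (20,19)]
2. After x ≤ 15: [(15,366/19) (1,20) (6,2) (12,4) (15,41/8)]
3. After y ≥ 14: [(15,14) (15,366/19) (1,20) (8/3,14)]
4. After y ≤ 17: [(15,14) (15,17) (11/6,17) (8/3,14)]
5. Canonical ring: [(11/6,17) (8/3,14) (15,14) (15,17)]

Clipped polygon: [(11/6,17) (8/3,14) (15,14) (15,17)]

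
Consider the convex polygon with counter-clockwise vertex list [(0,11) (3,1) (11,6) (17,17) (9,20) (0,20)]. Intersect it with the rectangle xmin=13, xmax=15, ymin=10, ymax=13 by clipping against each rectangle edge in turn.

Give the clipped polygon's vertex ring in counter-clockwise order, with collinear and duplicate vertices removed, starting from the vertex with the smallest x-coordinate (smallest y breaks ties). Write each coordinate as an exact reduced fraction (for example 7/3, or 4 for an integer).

Clipped polygon: [(13,10) (145/11,10) (163/11,13) (13,13)]

1. After x ≥ 13: [(13,29/3) (17,17) (13,37/2)]
2. After x ≤ 15: [(13,29/3) (15,40/3) (15,71/4) (13,37/2)]
3. After y ≥ 10: [(13,10) (145/11,10) (15,40/3) (15,71/4) (13,37/2)]
4. After y ≤ 13: [(13,13) (13,10) (145/11,10) (163/11,13)]
5. Canonical ring: [(13,10) (145/11,10) (163/11,13) (13,13)]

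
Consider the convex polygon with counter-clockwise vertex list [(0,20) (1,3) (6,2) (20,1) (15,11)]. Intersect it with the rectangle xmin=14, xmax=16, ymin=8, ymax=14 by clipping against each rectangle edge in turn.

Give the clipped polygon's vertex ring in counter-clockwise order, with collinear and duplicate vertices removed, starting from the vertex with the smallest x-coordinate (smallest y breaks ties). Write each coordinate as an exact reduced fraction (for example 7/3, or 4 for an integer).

Clipped polygon: [(14,8) (16,8) (16,9) (15,11) (14,58/5)]

1. After x ≥ 14: [(14,58/5) (14,10/7) (20,1) (15,11)]
2. After x ≤ 16: [(14,58/5) (14,10/7) (16,9/7) (16,9) (15,11)]
3. After y ≥ 8: [(14,58/5) (14,8) (16,8) (16,9) (15,11)]
4. After y ≤ 14: [(14,58/5) (14,8) (16,8) (16,9) (15,11)]
5. Canonical ring: [(14,8) (16,8) (16,9) (15,11) (14,58/5)]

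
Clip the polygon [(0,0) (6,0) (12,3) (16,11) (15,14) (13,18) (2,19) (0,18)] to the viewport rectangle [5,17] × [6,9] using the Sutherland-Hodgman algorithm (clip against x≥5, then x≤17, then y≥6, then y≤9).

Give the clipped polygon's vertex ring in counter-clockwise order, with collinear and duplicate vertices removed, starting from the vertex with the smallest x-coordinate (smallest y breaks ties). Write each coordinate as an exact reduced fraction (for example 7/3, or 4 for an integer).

1. After x ≥ 5: [(5,0) (6,0) (12,3) (16,11) (15,14) (13,18) (5,206/11)]
2. After x ≤ 17: [(5,0) (6,0) (12,3) (16,11) (15,14) (13,18) (5,206/11)]
3. After y ≥ 6: [(5,6) (27/2,6) (16,11) (15,14) (13,18) (5,206/11)]
4. After y ≤ 9: [(5,9) (5,6) (27/2,6) (15,9)]
5. Canonical ring: [(5,6) (27/2,6) (15,9) (5,9)]

Clipped polygon: [(5,6) (27/2,6) (15,9) (5,9)]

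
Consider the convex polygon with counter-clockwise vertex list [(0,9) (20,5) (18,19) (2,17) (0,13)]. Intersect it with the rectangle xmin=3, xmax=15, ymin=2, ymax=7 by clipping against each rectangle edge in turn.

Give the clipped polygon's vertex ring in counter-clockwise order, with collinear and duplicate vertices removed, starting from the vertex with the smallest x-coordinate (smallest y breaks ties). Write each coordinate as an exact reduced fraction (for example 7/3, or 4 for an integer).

Clipped polygon: [(10,7) (15,6) (15,7)]

1. After x ≥ 3: [(3,42/5) (20,5) (18,19) (3,137/8)]
2. After x ≤ 15: [(3,42/5) (15,6) (15,149/8) (3,137/8)]
3. After y ≥ 2: [(3,42/5) (15,6) (15,149/8) (3,137/8)]
4. After y ≤ 7: [(10,7) (15,6) (15,7)]
5. Canonical ring: [(10,7) (15,6) (15,7)]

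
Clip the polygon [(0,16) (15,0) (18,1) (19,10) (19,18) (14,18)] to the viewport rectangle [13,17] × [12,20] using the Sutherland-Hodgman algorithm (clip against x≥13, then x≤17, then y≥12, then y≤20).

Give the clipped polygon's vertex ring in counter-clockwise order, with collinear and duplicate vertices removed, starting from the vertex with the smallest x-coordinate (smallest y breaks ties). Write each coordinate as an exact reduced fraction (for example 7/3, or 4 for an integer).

Clipped polygon: [(13,12) (17,12) (17,18) (14,18) (13,125/7)]

1. After x ≥ 13: [(13,125/7) (13,32/15) (15,0) (18,1) (19,10) (19,18) (14,18)]
2. After x ≤ 17: [(13,125/7) (13,32/15) (15,0) (17,2/3) (17,18) (14,18)]
3. After y ≥ 12: [(13,125/7) (13,12) (17,12) (17,18) (14,18)]
4. After y ≤ 20: [(13,125/7) (13,12) (17,12) (17,18) (14,18)]
5. Canonical ring: [(13,12) (17,12) (17,18) (14,18) (13,125/7)]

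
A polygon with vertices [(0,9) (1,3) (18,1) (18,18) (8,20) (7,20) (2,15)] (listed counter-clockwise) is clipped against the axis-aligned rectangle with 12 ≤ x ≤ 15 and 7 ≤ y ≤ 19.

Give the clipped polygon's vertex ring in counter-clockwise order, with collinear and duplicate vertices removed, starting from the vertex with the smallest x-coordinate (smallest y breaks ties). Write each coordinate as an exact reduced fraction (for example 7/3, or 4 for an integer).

1. After x ≥ 12: [(12,29/17) (18,1) (18,18) (12,96/5)]
2. After x ≤ 15: [(12,29/17) (15,23/17) (15,93/5) (12,96/5)]
3. After y ≥ 7: [(12,7) (15,7) (15,93/5) (12,96/5)]
4. After y ≤ 19: [(12,19) (12,7) (15,7) (15,93/5) (13,19)]
5. Canonical ring: [(12,7) (15,7) (15,93/5) (13,19) (12,19)]

Clipped polygon: [(12,7) (15,7) (15,93/5) (13,19) (12,19)]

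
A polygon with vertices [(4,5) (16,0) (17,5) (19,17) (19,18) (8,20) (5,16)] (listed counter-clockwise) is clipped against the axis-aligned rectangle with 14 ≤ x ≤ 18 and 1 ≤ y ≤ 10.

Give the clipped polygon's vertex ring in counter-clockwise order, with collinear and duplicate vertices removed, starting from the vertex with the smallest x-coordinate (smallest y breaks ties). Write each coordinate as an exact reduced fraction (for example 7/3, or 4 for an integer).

1. After x ≥ 14: [(14,5/6) (16,0) (17,5) (19,17) (19,18) (14,208/11)]
2. After x ≤ 18: [(14,5/6) (16,0) (17,5) (18,11) (18,200/11) (14,208/11)]
3. After y ≥ 1: [(14,1) (81/5,1) (17,5) (18,11) (18,200/11) (14,208/11)]
4. After y ≤ 10: [(14,10) (14,1) (81/5,1) (17,5) (107/6,10)]
5. Canonical ring: [(14,1) (81/5,1) (17,5) (107/6,10) (14,10)]

Clipped polygon: [(14,1) (81/5,1) (17,5) (107/6,10) (14,10)]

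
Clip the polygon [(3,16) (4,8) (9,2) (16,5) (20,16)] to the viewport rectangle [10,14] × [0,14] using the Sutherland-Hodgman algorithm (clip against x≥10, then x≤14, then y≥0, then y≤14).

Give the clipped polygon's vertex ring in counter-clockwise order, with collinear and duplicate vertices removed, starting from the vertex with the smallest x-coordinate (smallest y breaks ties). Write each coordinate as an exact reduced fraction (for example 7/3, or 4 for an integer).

Clipped polygon: [(10,17/7) (14,29/7) (14,14) (10,14)]

1. After x ≥ 10: [(10,16) (10,17/7) (16,5) (20,16)]
2. After x ≤ 14: [(14,16) (10,16) (10,17/7) (14,29/7)]
3. After y ≥ 0: [(14,16) (10,16) (10,17/7) (14,29/7)]
4. After y ≤ 14: [(14,14) (10,14) (10,17/7) (14,29/7)]
5. Canonical ring: [(10,17/7) (14,29/7) (14,14) (10,14)]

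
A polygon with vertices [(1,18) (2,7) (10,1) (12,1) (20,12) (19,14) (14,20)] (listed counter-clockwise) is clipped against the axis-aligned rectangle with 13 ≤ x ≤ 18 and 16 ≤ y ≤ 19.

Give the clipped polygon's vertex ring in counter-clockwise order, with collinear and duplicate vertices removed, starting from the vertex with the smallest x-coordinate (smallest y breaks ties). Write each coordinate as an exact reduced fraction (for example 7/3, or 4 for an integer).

Clipped polygon: [(13,16) (52/3,16) (89/6,19) (13,19)]

1. After x ≥ 13: [(13,258/13) (13,19/8) (20,12) (19,14) (14,20)]
2. After x ≤ 18: [(13,258/13) (13,19/8) (18,37/4) (18,76/5) (14,20)]
3. After y ≥ 16: [(13,258/13) (13,16) (52/3,16) (14,20)]
4. After y ≤ 19: [(13,19) (13,16) (52/3,16) (89/6,19)]
5. Canonical ring: [(13,16) (52/3,16) (89/6,19) (13,19)]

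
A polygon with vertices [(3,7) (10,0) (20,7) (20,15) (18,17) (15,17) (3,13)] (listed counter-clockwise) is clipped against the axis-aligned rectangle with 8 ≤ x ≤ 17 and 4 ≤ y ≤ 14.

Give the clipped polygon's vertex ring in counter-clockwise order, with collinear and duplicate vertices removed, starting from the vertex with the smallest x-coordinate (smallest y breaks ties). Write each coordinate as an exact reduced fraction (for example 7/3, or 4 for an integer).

Clipped polygon: [(8,4) (110/7,4) (17,49/10) (17,14) (8,14)]

1. After x ≥ 8: [(8,2) (10,0) (20,7) (20,15) (18,17) (15,17) (8,44/3)]
2. After x ≤ 17: [(8,2) (10,0) (17,49/10) (17,17) (15,17) (8,44/3)]
3. After y ≥ 4: [(8,4) (110/7,4) (17,49/10) (17,17) (15,17) (8,44/3)]
4. After y ≤ 14: [(8,14) (8,4) (110/7,4) (17,49/10) (17,14)]
5. Canonical ring: [(8,4) (110/7,4) (17,49/10) (17,14) (8,14)]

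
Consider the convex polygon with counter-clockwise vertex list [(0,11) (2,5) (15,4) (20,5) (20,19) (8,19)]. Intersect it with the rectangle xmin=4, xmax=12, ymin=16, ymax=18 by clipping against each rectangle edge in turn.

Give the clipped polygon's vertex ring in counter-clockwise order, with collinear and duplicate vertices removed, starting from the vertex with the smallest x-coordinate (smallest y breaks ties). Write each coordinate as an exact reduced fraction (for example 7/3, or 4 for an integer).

1. After x ≥ 4: [(4,15) (4,63/13) (15,4) (20,5) (20,19) (8,19)]
2. After x ≤ 12: [(4,15) (4,63/13) (12,55/13) (12,19) (8,19)]
3. After y ≥ 16: [(5,16) (12,16) (12,19) (8,19)]
4. After y ≤ 18: [(7,18) (5,16) (12,16) (12,18)]
5. Canonical ring: [(5,16) (12,16) (12,18) (7,18)]

Clipped polygon: [(5,16) (12,16) (12,18) (7,18)]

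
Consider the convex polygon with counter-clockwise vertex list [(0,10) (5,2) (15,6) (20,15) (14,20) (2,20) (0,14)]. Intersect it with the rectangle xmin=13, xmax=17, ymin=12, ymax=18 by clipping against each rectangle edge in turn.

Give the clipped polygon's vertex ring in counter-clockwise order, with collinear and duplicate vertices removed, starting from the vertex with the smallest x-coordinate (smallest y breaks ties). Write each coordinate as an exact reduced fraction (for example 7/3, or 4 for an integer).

1. After x ≥ 13: [(13,26/5) (15,6) (20,15) (14,20) (13,20)]
2. After x ≤ 17: [(13,26/5) (15,6) (17,48/5) (17,35/2) (14,20) (13,20)]
3. After y ≥ 12: [(13,12) (17,12) (17,35/2) (14,20) (13,20)]
4. After y ≤ 18: [(13,18) (13,12) (17,12) (17,35/2) (82/5,18)]
5. Canonical ring: [(13,12) (17,12) (17,35/2) (82/5,18) (13,18)]

Clipped polygon: [(13,12) (17,12) (17,35/2) (82/5,18) (13,18)]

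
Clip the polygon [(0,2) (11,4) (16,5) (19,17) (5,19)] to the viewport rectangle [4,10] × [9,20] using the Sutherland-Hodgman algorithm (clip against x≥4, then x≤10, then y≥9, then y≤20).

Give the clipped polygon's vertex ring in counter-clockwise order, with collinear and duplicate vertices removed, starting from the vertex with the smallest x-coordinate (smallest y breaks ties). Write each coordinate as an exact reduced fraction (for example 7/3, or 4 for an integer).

1. After x ≥ 4: [(4,78/5) (4,30/11) (11,4) (16,5) (19,17) (5,19)]
2. After x ≤ 10: [(4,78/5) (4,30/11) (10,42/11) (10,128/7) (5,19)]
3. After y ≥ 9: [(4,78/5) (4,9) (10,9) (10,128/7) (5,19)]
4. After y ≤ 20: [(4,78/5) (4,9) (10,9) (10,128/7) (5,19)]
5. Canonical ring: [(4,9) (10,9) (10,128/7) (5,19) (4,78/5)]

Clipped polygon: [(4,9) (10,9) (10,128/7) (5,19) (4,78/5)]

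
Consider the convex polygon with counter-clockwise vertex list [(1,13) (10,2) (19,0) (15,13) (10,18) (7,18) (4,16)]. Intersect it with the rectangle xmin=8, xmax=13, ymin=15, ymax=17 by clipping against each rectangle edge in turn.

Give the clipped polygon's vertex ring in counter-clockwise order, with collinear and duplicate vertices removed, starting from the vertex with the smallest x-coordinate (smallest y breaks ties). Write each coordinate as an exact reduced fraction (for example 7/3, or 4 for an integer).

1. After x ≥ 8: [(8,40/9) (10,2) (19,0) (15,13) (10,18) (8,18)]
2. After x ≤ 13: [(8,40/9) (10,2) (13,4/3) (13,15) (10,18) (8,18)]
3. After y ≥ 15: [(8,15) (13,15) (13,15) (10,18) (8,18)]
4. After y ≤ 17: [(8,17) (8,15) (13,15) (13,15) (11,17)]
5. Canonical ring: [(8,15) (13,15) (11,17) (8,17)]

Clipped polygon: [(8,15) (13,15) (11,17) (8,17)]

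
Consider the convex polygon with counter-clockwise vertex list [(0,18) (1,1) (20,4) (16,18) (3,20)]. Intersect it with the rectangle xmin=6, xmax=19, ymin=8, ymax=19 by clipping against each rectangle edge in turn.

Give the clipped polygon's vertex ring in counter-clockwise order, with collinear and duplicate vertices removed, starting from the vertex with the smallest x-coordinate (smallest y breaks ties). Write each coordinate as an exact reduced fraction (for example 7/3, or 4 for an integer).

1. After x ≥ 6: [(6,34/19) (20,4) (16,18) (6,254/13)]
2. After x ≤ 19: [(6,34/19) (19,73/19) (19,15/2) (16,18) (6,254/13)]
3. After y ≥ 8: [(6,8) (132/7,8) (16,18) (6,254/13)]
4. After y ≤ 19: [(6,19) (6,8) (132/7,8) (16,18) (19/2,19)]
5. Canonical ring: [(6,8) (132/7,8) (16,18) (19/2,19) (6,19)]

Clipped polygon: [(6,8) (132/7,8) (16,18) (19/2,19) (6,19)]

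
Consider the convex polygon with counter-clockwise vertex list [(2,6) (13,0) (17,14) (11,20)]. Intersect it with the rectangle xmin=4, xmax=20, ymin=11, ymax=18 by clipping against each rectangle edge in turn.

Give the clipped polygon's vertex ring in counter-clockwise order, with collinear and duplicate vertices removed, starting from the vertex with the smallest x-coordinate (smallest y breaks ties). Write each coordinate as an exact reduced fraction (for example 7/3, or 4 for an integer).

1. After x ≥ 4: [(4,82/9) (4,54/11) (13,0) (17,14) (11,20)]
2. After x ≤ 20: [(4,82/9) (4,54/11) (13,0) (17,14) (11,20)]
3. After y ≥ 11: [(73/14,11) (113/7,11) (17,14) (11,20)]
4. After y ≤ 18: [(68/7,18) (73/14,11) (113/7,11) (17,14) (13,18)]
5. Canonical ring: [(73/14,11) (113/7,11) (17,14) (13,18) (68/7,18)]

Clipped polygon: [(73/14,11) (113/7,11) (17,14) (13,18) (68/7,18)]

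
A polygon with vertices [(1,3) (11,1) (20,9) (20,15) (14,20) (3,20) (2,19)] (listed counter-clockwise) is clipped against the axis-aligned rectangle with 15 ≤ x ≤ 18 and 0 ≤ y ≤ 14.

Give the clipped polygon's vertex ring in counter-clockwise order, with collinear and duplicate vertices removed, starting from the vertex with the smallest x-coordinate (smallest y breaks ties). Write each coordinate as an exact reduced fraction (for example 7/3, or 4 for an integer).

1. After x ≥ 15: [(15,41/9) (20,9) (20,15) (15,115/6)]
2. After x ≤ 18: [(15,41/9) (18,65/9) (18,50/3) (15,115/6)]
3. After y ≥ 0: [(15,41/9) (18,65/9) (18,50/3) (15,115/6)]
4. After y ≤ 14: [(15,14) (15,41/9) (18,65/9) (18,14)]
5. Canonical ring: [(15,41/9) (18,65/9) (18,14) (15,14)]

Clipped polygon: [(15,41/9) (18,65/9) (18,14) (15,14)]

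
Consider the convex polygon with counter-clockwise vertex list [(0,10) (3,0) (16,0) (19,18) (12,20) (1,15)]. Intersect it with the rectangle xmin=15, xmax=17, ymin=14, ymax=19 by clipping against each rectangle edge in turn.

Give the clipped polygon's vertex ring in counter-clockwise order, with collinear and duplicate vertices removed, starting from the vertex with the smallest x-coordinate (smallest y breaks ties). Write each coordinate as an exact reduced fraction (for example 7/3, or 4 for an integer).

1. After x ≥ 15: [(15,0) (16,0) (19,18) (15,134/7)]
2. After x ≤ 17: [(15,0) (16,0) (17,6) (17,130/7) (15,134/7)]
3. After y ≥ 14: [(15,14) (17,14) (17,130/7) (15,134/7)]
4. After y ≤ 19: [(15,19) (15,14) (17,14) (17,130/7) (31/2,19)]
5. Canonical ring: [(15,14) (17,14) (17,130/7) (31/2,19) (15,19)]

Clipped polygon: [(15,14) (17,14) (17,130/7) (31/2,19) (15,19)]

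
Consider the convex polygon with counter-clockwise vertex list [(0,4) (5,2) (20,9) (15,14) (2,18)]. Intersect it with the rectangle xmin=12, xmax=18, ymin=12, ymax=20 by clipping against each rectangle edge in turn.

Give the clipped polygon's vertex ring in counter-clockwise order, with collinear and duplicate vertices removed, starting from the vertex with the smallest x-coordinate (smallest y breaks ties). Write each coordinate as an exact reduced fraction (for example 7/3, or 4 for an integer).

1. After x ≥ 12: [(12,79/15) (20,9) (15,14) (12,194/13)]
2. After x ≤ 18: [(12,79/15) (18,121/15) (18,11) (15,14) (12,194/13)]
3. After y ≥ 12: [(12,12) (17,12) (15,14) (12,194/13)]
4. After y ≤ 20: [(12,12) (17,12) (15,14) (12,194/13)]
5. Canonical ring: [(12,12) (17,12) (15,14) (12,194/13)]

Clipped polygon: [(12,12) (17,12) (15,14) (12,194/13)]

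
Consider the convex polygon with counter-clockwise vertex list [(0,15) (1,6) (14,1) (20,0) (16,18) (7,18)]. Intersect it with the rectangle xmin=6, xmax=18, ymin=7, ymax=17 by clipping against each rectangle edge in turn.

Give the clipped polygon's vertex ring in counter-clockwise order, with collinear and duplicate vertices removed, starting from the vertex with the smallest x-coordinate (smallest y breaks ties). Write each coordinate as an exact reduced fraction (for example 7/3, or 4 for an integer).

1. After x ≥ 6: [(6,123/7) (6,53/13) (14,1) (20,0) (16,18) (7,18)]
2. After x ≤ 18: [(6,123/7) (6,53/13) (14,1) (18,1/3) (18,9) (16,18) (7,18)]
3. After y ≥ 7: [(6,123/7) (6,7) (18,7) (18,9) (16,18) (7,18)]
4. After y ≤ 17: [(6,17) (6,7) (18,7) (18,9) (146/9,17)]
5. Canonical ring: [(6,7) (18,7) (18,9) (146/9,17) (6,17)]

Clipped polygon: [(6,7) (18,7) (18,9) (146/9,17) (6,17)]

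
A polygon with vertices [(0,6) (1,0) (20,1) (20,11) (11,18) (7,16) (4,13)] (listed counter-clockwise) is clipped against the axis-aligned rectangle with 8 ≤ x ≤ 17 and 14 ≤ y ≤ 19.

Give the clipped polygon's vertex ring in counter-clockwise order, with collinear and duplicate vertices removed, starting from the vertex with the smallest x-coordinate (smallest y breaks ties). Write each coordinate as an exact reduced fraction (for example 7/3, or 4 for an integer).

Clipped polygon: [(8,14) (113/7,14) (11,18) (8,33/2)]

1. After x ≥ 8: [(8,7/19) (20,1) (20,11) (11,18) (8,33/2)]
2. After x ≤ 17: [(8,7/19) (17,16/19) (17,40/3) (11,18) (8,33/2)]
3. After y ≥ 14: [(8,14) (113/7,14) (11,18) (8,33/2)]
4. After y ≤ 19: [(8,14) (113/7,14) (11,18) (8,33/2)]
5. Canonical ring: [(8,14) (113/7,14) (11,18) (8,33/2)]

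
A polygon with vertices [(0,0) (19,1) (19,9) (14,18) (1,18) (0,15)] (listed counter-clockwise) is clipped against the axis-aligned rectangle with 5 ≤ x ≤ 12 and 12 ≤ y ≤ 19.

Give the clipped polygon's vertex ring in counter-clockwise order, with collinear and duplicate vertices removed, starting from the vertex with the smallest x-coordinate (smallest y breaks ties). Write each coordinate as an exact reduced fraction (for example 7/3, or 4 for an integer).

1. After x ≥ 5: [(5,5/19) (19,1) (19,9) (14,18) (5,18)]
2. After x ≤ 12: [(5,5/19) (12,12/19) (12,18) (5,18)]
3. After y ≥ 12: [(5,12) (12,12) (12,18) (5,18)]
4. After y ≤ 19: [(5,12) (12,12) (12,18) (5,18)]
5. Canonical ring: [(5,12) (12,12) (12,18) (5,18)]

Clipped polygon: [(5,12) (12,12) (12,18) (5,18)]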